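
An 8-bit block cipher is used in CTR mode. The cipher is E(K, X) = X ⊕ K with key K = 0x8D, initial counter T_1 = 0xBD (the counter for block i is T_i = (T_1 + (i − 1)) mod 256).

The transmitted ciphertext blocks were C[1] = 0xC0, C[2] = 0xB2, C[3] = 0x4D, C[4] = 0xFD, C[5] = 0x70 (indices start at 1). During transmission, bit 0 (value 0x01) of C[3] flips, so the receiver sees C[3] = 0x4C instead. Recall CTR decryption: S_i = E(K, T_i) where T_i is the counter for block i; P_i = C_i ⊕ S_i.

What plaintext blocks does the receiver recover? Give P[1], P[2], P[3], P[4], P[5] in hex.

P[1] = 0xF0, P[2] = 0x81, P[3] = 0x7E, P[4] = 0xB0, P[5] = 0x3C

Only C[3] changed, to 0x4C. In CTR, a change in C_i flips the same bit in P_i only; the keystream is unaffected. Decrypting the received ciphertext:
P[1]: T = 0xBD, S = E(K, T) = 0x30; 0xC0 ⊕ 0x30 = 0xF0.
P[2]: T = 0xBE, S = E(K, T) = 0x33; 0xB2 ⊕ 0x33 = 0x81.
P[3]: T = 0xBF, S = E(K, T) = 0x32; 0x4C ⊕ 0x32 = 0x7E.
P[4]: T = 0xC0, S = E(K, T) = 0x4D; 0xFD ⊕ 0x4D = 0xB0.
P[5]: T = 0xC1, S = E(K, T) = 0x4C; 0x70 ⊕ 0x4C = 0x3C.
Blocks that differ from the original plaintext: P[3].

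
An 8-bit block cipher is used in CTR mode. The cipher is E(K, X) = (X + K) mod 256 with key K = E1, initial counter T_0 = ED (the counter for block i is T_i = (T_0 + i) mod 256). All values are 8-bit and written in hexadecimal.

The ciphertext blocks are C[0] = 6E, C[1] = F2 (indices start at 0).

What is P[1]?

CTR decryption: S_i = E(K, T_i) where T_i is the counter for block i; P_i = C_i ⊕ S_i.
P[1]: T = EE, S = E(K, T) = CF; F2 ⊕ CF = 3D.

P[1] = 3D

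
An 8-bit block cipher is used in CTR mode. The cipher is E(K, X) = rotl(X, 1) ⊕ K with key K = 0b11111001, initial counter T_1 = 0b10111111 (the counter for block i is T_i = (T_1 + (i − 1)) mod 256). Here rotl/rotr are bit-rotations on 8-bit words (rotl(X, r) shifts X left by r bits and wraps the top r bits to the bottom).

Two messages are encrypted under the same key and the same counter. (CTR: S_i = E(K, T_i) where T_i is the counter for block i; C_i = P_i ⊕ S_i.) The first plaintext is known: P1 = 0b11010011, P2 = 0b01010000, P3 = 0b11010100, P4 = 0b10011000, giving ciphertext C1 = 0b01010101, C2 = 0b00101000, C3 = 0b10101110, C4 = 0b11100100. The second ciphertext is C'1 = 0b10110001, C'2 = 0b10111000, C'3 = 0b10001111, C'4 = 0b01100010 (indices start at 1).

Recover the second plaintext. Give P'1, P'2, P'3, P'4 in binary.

P'1 = 0b00110111, P'2 = 0b11000000, P'3 = 0b11110101, P'4 = 0b00011110

In CTR with a reused counter, both messages share the same keystream S_i, so C_i ⊕ C'_i = P_i ⊕ P'_i and thus P'_i = P_i ⊕ C_i ⊕ C'_i.
P'1: 0b11010011 ⊕ 0b01010101 ⊕ 0b10110001 = 0b00110111.
P'2: 0b01010000 ⊕ 0b00101000 ⊕ 0b10111000 = 0b11000000.
P'3: 0b11010100 ⊕ 0b10101110 ⊕ 0b10001111 = 0b11110101.
P'4: 0b10011000 ⊕ 0b11100100 ⊕ 0b01100010 = 0b00011110.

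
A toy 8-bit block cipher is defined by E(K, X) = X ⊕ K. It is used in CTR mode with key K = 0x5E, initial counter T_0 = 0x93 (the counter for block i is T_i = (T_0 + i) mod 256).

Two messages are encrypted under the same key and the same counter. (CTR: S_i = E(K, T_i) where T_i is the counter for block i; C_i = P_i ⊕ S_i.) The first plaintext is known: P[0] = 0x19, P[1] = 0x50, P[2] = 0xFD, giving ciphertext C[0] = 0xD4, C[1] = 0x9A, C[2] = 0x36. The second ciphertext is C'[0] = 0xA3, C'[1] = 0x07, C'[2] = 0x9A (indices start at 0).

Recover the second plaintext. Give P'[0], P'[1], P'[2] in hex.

In CTR with a reused counter, both messages share the same keystream S_i, so C_i ⊕ C'_i = P_i ⊕ P'_i and thus P'_i = P_i ⊕ C_i ⊕ C'_i.
P'[0]: 0x19 ⊕ 0xD4 ⊕ 0xA3 = 0x6E.
P'[1]: 0x50 ⊕ 0x9A ⊕ 0x07 = 0xCD.
P'[2]: 0xFD ⊕ 0x36 ⊕ 0x9A = 0x51.

P'[0] = 0x6E, P'[1] = 0xCD, P'[2] = 0x51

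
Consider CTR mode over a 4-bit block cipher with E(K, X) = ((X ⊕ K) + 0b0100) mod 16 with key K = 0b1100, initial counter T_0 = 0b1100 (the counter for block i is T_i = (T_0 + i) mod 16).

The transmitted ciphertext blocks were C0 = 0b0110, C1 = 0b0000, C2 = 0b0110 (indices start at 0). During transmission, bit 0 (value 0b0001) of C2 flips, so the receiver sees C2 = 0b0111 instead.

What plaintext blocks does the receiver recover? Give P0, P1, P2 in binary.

CTR decryption: S_i = E(K, T_i) where T_i is the counter for block i; P_i = C_i ⊕ S_i.
Only C2 changed, to 0b0111. In CTR, a change in C_i flips the same bit in P_i only; the keystream is unaffected. Decrypting the received ciphertext:
P0: T = 0b1100, S = E(K, T) = 0b0100; 0b0110 ⊕ 0b0100 = 0b0010.
P1: T = 0b1101, S = E(K, T) = 0b0101; 0b0000 ⊕ 0b0101 = 0b0101.
P2: T = 0b1110, S = E(K, T) = 0b0110; 0b0111 ⊕ 0b0110 = 0b0001.
Blocks that differ from the original plaintext: P2.

P0 = 0b0010, P1 = 0b0101, P2 = 0b0001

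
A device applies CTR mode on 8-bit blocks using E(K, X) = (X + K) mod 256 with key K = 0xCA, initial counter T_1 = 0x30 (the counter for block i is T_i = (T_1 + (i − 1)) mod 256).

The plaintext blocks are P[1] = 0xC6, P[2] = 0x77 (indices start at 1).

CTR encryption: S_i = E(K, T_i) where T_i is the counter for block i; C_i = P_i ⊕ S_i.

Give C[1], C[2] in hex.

C[1] = 0x3C, C[2] = 0x8C

C[1]: T = 0x30, S = E(K, T) = 0xFA; 0xC6 ⊕ 0xFA = 0x3C.
C[2]: T = 0x31, S = E(K, T) = 0xFB; 0x77 ⊕ 0xFB = 0x8C.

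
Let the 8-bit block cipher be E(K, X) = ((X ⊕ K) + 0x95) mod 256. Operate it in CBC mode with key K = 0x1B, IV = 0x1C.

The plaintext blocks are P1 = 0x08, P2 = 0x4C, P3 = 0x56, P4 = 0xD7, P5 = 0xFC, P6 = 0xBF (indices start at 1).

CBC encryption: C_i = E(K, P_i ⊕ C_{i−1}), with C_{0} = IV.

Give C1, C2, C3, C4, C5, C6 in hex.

C1: P1 ⊕ 0x1C = 0x14; E(K, 0x14) = 0xA4.
C2: P2 ⊕ 0xA4 = 0xE8; E(K, 0xE8) = 0x88.
C3: P3 ⊕ 0x88 = 0xDE; E(K, 0xDE) = 0x5A.
C4: P4 ⊕ 0x5A = 0x8D; E(K, 0x8D) = 0x2B.
C5: P5 ⊕ 0x2B = 0xD7; E(K, 0xD7) = 0x61.
C6: P6 ⊕ 0x61 = 0xDE; E(K, 0xDE) = 0x5A.

C1 = 0xA4, C2 = 0x88, C3 = 0x5A, C4 = 0x2B, C5 = 0x61, C6 = 0x5A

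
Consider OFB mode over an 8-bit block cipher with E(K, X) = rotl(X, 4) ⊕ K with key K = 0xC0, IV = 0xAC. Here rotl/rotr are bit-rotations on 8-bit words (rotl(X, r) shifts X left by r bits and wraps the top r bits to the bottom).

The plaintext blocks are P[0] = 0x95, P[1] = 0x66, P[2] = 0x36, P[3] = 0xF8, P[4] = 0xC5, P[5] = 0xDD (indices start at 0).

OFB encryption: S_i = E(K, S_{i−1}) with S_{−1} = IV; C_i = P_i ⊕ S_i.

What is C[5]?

C[5] = 0xBD

C[0]: S = E(K, 0xAC) = 0x0A; 0x95 ⊕ 0x0A = 0x9F.
C[1]: S = E(K, 0x0A) = 0x60; 0x66 ⊕ 0x60 = 0x06.
C[2]: S = E(K, 0x60) = 0xC6; 0x36 ⊕ 0xC6 = 0xF0.
C[3]: S = E(K, 0xC6) = 0xAC; 0xF8 ⊕ 0xAC = 0x54.
C[4]: S = E(K, 0xAC) = 0x0A; 0xC5 ⊕ 0x0A = 0xCF.
C[5]: S = E(K, 0x0A) = 0x60; 0xDD ⊕ 0x60 = 0xBD.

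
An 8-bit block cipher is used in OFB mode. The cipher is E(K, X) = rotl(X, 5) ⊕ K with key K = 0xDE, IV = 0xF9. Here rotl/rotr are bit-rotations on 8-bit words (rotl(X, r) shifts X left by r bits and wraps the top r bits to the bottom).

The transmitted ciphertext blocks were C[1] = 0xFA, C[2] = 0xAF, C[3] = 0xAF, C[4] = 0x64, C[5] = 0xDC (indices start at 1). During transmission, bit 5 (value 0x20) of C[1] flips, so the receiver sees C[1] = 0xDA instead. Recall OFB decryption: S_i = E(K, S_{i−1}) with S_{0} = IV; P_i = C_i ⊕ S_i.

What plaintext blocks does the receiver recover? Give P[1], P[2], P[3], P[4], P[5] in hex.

P[1] = 0x3B, P[2] = 0x4D, P[3] = 0x2D, P[4] = 0xEA, P[5] = 0xD3

Only C[1] changed, to 0xDA. In OFB, a change in C_i flips the same bit in P_i only; the keystream is unaffected. Decrypting the received ciphertext:
P[1]: S = E(K, 0xF9) = 0xE1; 0xDA ⊕ 0xE1 = 0x3B.
P[2]: S = E(K, 0xE1) = 0xE2; 0xAF ⊕ 0xE2 = 0x4D.
P[3]: S = E(K, 0xE2) = 0x82; 0xAF ⊕ 0x82 = 0x2D.
P[4]: S = E(K, 0x82) = 0x8E; 0x64 ⊕ 0x8E = 0xEA.
P[5]: S = E(K, 0x8E) = 0x0F; 0xDC ⊕ 0x0F = 0xD3.
Blocks that differ from the original plaintext: P[1].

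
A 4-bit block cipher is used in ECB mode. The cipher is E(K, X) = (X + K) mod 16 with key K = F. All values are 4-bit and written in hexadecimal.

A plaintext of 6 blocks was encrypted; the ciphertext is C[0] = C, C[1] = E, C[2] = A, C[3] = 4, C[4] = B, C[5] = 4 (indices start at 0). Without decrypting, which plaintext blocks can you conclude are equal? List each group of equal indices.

P[3] = P[5]

ECB encrypts each block independently with the same key, so equal ciphertext blocks imply equal plaintext blocks.
C[3] = C[5] = 4, so P[3] = P[5].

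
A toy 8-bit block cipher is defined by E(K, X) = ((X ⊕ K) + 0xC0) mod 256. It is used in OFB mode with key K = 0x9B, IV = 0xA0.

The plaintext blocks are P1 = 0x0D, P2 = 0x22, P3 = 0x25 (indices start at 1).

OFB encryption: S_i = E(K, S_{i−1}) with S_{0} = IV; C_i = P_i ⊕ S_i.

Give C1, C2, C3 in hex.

C1 = 0xF6, C2 = 0x02, C3 = 0x5E

C1: S = E(K, 0xA0) = 0xFB; 0x0D ⊕ 0xFB = 0xF6.
C2: S = E(K, 0xFB) = 0x20; 0x22 ⊕ 0x20 = 0x02.
C3: S = E(K, 0x20) = 0x7B; 0x25 ⊕ 0x7B = 0x5E.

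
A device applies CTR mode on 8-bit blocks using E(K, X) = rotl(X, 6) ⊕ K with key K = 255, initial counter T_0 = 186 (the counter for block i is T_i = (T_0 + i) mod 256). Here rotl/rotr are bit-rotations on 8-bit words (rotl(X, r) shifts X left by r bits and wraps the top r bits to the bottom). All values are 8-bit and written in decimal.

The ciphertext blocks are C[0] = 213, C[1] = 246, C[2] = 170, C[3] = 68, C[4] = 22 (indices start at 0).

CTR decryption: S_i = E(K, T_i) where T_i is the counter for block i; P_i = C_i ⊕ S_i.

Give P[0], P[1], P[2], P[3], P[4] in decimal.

P[0]: T = 186, S = E(K, T) = 81; 213 ⊕ 81 = 132.
P[1]: T = 187, S = E(K, T) = 17; 246 ⊕ 17 = 231.
P[2]: T = 188, S = E(K, T) = 208; 170 ⊕ 208 = 122.
P[3]: T = 189, S = E(K, T) = 144; 68 ⊕ 144 = 212.
P[4]: T = 190, S = E(K, T) = 80; 22 ⊕ 80 = 70.

P[0] = 132, P[1] = 231, P[2] = 122, P[3] = 212, P[4] = 70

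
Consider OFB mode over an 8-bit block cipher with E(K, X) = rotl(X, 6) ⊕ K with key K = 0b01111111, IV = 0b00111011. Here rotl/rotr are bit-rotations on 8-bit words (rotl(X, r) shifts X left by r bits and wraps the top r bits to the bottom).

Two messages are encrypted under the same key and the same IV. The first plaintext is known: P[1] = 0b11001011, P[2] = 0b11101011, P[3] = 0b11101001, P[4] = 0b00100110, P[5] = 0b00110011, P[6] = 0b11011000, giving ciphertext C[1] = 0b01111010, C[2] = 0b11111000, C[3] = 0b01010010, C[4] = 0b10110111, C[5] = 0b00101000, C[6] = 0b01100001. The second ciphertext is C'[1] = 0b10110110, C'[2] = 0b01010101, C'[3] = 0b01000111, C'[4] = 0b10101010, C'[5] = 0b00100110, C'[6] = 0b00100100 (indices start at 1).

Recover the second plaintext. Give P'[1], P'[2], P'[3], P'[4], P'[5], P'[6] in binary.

P'[1] = 0b00000111, P'[2] = 0b01000110, P'[3] = 0b11111100, P'[4] = 0b00111011, P'[5] = 0b00111101, P'[6] = 0b10011101

In OFB with a reused IV, both messages share the same keystream S_i, so C_i ⊕ C'_i = P_i ⊕ P'_i and thus P'_i = P_i ⊕ C_i ⊕ C'_i.
P'[1]: 0b11001011 ⊕ 0b01111010 ⊕ 0b10110110 = 0b00000111.
P'[2]: 0b11101011 ⊕ 0b11111000 ⊕ 0b01010101 = 0b01000110.
P'[3]: 0b11101001 ⊕ 0b01010010 ⊕ 0b01000111 = 0b11111100.
P'[4]: 0b00100110 ⊕ 0b10110111 ⊕ 0b10101010 = 0b00111011.
P'[5]: 0b00110011 ⊕ 0b00101000 ⊕ 0b00100110 = 0b00111101.
P'[6]: 0b11011000 ⊕ 0b01100001 ⊕ 0b00100100 = 0b10011101.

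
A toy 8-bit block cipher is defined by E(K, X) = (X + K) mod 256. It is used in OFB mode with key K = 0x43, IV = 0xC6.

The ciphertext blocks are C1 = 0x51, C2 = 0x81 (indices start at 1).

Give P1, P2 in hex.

P1 = 0x58, P2 = 0xCD

OFB decryption: S_i = E(K, S_{i−1}) with S_{0} = IV; P_i = C_i ⊕ S_i.
P1: S = E(K, 0xC6) = 0x09; 0x51 ⊕ 0x09 = 0x58.
P2: S = E(K, 0x09) = 0x4C; 0x81 ⊕ 0x4C = 0xCD.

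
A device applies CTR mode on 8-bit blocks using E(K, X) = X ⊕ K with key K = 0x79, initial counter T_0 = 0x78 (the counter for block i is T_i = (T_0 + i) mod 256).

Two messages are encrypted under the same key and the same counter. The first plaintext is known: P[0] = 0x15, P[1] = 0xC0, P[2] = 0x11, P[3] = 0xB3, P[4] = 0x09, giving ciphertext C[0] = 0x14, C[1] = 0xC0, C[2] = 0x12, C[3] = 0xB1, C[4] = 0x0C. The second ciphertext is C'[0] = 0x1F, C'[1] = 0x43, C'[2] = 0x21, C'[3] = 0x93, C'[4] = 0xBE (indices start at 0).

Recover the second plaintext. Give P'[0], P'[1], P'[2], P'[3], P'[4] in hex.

In CTR with a reused counter, both messages share the same keystream S_i, so C_i ⊕ C'_i = P_i ⊕ P'_i and thus P'_i = P_i ⊕ C_i ⊕ C'_i.
P'[0]: 0x15 ⊕ 0x14 ⊕ 0x1F = 0x1E.
P'[1]: 0xC0 ⊕ 0xC0 ⊕ 0x43 = 0x43.
P'[2]: 0x11 ⊕ 0x12 ⊕ 0x21 = 0x22.
P'[3]: 0xB3 ⊕ 0xB1 ⊕ 0x93 = 0x91.
P'[4]: 0x09 ⊕ 0x0C ⊕ 0xBE = 0xBB.

P'[0] = 0x1E, P'[1] = 0x43, P'[2] = 0x22, P'[3] = 0x91, P'[4] = 0xBB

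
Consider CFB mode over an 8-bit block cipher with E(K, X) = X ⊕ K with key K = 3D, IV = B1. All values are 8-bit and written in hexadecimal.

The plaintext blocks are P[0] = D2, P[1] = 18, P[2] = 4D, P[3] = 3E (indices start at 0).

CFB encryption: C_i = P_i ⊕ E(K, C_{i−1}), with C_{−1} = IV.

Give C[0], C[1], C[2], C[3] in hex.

C[0] = 5E, C[1] = 7B, C[2] = 0B, C[3] = 08

C[0]: E(K, B1) = 8C; D2 ⊕ 8C = 5E.
C[1]: E(K, 5E) = 63; 18 ⊕ 63 = 7B.
C[2]: E(K, 7B) = 46; 4D ⊕ 46 = 0B.
C[3]: E(K, 0B) = 36; 3E ⊕ 36 = 08.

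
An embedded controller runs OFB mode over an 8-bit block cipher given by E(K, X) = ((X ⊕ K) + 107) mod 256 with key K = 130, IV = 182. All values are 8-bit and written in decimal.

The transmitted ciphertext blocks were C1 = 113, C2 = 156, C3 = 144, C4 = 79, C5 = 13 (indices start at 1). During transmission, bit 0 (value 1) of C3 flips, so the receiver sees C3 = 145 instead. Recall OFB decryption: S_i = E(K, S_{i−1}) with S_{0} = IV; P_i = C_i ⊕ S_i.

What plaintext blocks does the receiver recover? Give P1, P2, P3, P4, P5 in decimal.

P1 = 238, P2 = 20, P3 = 228, P4 = 45, P5 = 70

Only C3 changed, to 145. In OFB, a change in C_i flips the same bit in P_i only; the keystream is unaffected. Decrypting the received ciphertext:
P1: S = E(K, 182) = 159; 113 ⊕ 159 = 238.
P2: S = E(K, 159) = 136; 156 ⊕ 136 = 20.
P3: S = E(K, 136) = 117; 145 ⊕ 117 = 228.
P4: S = E(K, 117) = 98; 79 ⊕ 98 = 45.
P5: S = E(K, 98) = 75; 13 ⊕ 75 = 70.
Blocks that differ from the original plaintext: P3.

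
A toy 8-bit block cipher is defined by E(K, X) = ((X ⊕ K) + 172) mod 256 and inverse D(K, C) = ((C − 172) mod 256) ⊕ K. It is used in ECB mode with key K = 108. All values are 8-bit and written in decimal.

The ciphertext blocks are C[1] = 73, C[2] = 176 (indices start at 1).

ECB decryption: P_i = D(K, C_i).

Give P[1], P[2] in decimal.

P[1]: D(K, 73) = 241.
P[2]: D(K, 176) = 104.

P[1] = 241, P[2] = 104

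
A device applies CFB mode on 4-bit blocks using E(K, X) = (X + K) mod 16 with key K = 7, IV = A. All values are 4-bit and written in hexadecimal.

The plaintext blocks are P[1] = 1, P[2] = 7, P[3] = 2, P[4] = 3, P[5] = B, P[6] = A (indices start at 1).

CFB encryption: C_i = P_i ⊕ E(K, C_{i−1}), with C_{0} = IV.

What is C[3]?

C[3] = 5

C[1]: E(K, A) = 1; 1 ⊕ 1 = 0.
C[2]: E(K, 0) = 7; 7 ⊕ 7 = 0.
C[3]: E(K, 0) = 7; 2 ⊕ 7 = 5.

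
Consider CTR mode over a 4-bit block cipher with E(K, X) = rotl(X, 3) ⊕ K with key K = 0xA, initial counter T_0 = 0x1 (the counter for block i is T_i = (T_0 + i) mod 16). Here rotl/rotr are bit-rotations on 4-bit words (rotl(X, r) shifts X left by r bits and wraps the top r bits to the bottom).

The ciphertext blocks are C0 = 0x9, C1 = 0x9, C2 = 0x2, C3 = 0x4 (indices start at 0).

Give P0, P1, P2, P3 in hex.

P0 = 0xB, P1 = 0x2, P2 = 0x1, P3 = 0xC

CTR decryption: S_i = E(K, T_i) where T_i is the counter for block i; P_i = C_i ⊕ S_i.
P0: T = 0x1, S = E(K, T) = 0x2; 0x9 ⊕ 0x2 = 0xB.
P1: T = 0x2, S = E(K, T) = 0xB; 0x9 ⊕ 0xB = 0x2.
P2: T = 0x3, S = E(K, T) = 0x3; 0x2 ⊕ 0x3 = 0x1.
P3: T = 0x4, S = E(K, T) = 0x8; 0x4 ⊕ 0x8 = 0xC.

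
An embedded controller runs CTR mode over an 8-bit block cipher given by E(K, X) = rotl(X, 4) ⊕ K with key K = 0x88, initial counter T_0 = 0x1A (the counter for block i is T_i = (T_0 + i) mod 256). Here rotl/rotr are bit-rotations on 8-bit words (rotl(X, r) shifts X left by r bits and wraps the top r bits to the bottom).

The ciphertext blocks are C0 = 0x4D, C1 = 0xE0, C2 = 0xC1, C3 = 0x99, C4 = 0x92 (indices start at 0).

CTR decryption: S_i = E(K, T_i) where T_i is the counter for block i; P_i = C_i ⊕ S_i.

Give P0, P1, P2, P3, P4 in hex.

P0 = 0x64, P1 = 0xD9, P2 = 0x88, P3 = 0xC0, P4 = 0xFB

P0: T = 0x1A, S = E(K, T) = 0x29; 0x4D ⊕ 0x29 = 0x64.
P1: T = 0x1B, S = E(K, T) = 0x39; 0xE0 ⊕ 0x39 = 0xD9.
P2: T = 0x1C, S = E(K, T) = 0x49; 0xC1 ⊕ 0x49 = 0x88.
P3: T = 0x1D, S = E(K, T) = 0x59; 0x99 ⊕ 0x59 = 0xC0.
P4: T = 0x1E, S = E(K, T) = 0x69; 0x92 ⊕ 0x69 = 0xFB.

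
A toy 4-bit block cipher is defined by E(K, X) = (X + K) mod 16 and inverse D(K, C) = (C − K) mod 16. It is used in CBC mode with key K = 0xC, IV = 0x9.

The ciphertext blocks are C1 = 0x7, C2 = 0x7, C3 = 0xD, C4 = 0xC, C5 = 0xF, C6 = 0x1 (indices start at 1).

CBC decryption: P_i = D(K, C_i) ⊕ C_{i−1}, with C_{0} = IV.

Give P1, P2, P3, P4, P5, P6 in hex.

P1 = 0x2, P2 = 0xC, P3 = 0x6, P4 = 0xD, P5 = 0xF, P6 = 0xA

P1: D(K, 0x7) = 0xB; 0xB ⊕ 0x9 = 0x2.
P2: D(K, 0x7) = 0xB; 0xB ⊕ 0x7 = 0xC.
P3: D(K, 0xD) = 0x1; 0x1 ⊕ 0x7 = 0x6.
P4: D(K, 0xC) = 0x0; 0x0 ⊕ 0xD = 0xD.
P5: D(K, 0xF) = 0x3; 0x3 ⊕ 0xC = 0xF.
P6: D(K, 0x1) = 0x5; 0x5 ⊕ 0xF = 0xA.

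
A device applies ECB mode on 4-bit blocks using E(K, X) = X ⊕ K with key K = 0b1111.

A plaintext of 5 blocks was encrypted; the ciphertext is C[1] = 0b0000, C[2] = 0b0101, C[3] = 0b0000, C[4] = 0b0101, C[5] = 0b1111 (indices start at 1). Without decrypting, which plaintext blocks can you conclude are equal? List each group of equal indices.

P[1] = P[3]; P[2] = P[4]

ECB encrypts each block independently with the same key, so equal ciphertext blocks imply equal plaintext blocks.
C[1] = C[3] = 0b0000, so P[1] = P[3].
C[2] = C[4] = 0b0101, so P[2] = P[4].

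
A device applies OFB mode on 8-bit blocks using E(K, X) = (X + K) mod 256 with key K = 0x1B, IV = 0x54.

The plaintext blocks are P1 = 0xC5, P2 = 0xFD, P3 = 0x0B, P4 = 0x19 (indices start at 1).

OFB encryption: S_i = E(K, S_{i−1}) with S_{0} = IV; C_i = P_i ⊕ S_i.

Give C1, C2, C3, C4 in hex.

C1: S = E(K, 0x54) = 0x6F; 0xC5 ⊕ 0x6F = 0xAA.
C2: S = E(K, 0x6F) = 0x8A; 0xFD ⊕ 0x8A = 0x77.
C3: S = E(K, 0x8A) = 0xA5; 0x0B ⊕ 0xA5 = 0xAE.
C4: S = E(K, 0xA5) = 0xC0; 0x19 ⊕ 0xC0 = 0xD9.

C1 = 0xAA, C2 = 0x77, C3 = 0xAE, C4 = 0xD9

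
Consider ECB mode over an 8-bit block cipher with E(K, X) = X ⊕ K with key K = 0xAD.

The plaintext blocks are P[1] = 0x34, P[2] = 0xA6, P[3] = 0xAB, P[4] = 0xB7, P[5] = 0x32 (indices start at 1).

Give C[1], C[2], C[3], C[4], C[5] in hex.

ECB encryption: C_i = E(K, P_i).
C[1]: E(K, 0x34) = 0x99.
C[2]: E(K, 0xA6) = 0x0B.
C[3]: E(K, 0xAB) = 0x06.
C[4]: E(K, 0xB7) = 0x1A.
C[5]: E(K, 0x32) = 0x9F.

C[1] = 0x99, C[2] = 0x0B, C[3] = 0x06, C[4] = 0x1A, C[5] = 0x9F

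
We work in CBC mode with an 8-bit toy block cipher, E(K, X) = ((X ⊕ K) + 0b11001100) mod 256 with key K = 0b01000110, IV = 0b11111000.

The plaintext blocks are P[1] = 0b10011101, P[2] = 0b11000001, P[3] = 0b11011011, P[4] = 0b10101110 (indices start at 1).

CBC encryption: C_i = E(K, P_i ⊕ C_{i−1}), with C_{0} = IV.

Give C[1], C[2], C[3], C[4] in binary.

C[1]: P[1] ⊕ 0b11111000 = 0b01100101; E(K, 0b01100101) = 0b11101111.
C[2]: P[2] ⊕ 0b11101111 = 0b00101110; E(K, 0b00101110) = 0b00110100.
C[3]: P[3] ⊕ 0b00110100 = 0b11101111; E(K, 0b11101111) = 0b01110101.
C[4]: P[4] ⊕ 0b01110101 = 0b11011011; E(K, 0b11011011) = 0b01101001.

C[1] = 0b11101111, C[2] = 0b00110100, C[3] = 0b01110101, C[4] = 0b01101001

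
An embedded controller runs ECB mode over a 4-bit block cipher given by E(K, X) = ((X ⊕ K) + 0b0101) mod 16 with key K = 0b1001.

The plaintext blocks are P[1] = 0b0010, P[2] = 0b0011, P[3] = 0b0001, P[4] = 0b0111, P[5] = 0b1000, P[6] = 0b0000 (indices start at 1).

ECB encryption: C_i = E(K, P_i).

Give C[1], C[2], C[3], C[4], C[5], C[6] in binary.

C[1]: E(K, 0b0010) = 0b0000.
C[2]: E(K, 0b0011) = 0b1111.
C[3]: E(K, 0b0001) = 0b1101.
C[4]: E(K, 0b0111) = 0b0011.
C[5]: E(K, 0b1000) = 0b0110.
C[6]: E(K, 0b0000) = 0b1110.

C[1] = 0b0000, C[2] = 0b1111, C[3] = 0b1101, C[4] = 0b0011, C[5] = 0b0110, C[6] = 0b1110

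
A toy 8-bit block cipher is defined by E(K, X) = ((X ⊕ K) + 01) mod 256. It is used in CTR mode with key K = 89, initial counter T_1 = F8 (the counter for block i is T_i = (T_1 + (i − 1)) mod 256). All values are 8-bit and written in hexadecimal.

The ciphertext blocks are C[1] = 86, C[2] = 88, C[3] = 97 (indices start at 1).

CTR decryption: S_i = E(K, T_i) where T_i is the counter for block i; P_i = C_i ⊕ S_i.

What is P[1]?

P[1]: T = F8, S = E(K, T) = 72; 86 ⊕ 72 = F4.

P[1] = F4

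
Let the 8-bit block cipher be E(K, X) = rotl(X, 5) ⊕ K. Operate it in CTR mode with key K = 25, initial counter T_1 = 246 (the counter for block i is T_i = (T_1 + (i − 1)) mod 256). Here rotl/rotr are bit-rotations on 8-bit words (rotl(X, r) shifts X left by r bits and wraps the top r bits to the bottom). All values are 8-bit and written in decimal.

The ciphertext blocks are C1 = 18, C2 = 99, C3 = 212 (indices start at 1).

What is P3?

CTR decryption: S_i = E(K, T_i) where T_i is the counter for block i; P_i = C_i ⊕ S_i.
P3: T = 248, S = E(K, T) = 6; 212 ⊕ 6 = 210.

P3 = 210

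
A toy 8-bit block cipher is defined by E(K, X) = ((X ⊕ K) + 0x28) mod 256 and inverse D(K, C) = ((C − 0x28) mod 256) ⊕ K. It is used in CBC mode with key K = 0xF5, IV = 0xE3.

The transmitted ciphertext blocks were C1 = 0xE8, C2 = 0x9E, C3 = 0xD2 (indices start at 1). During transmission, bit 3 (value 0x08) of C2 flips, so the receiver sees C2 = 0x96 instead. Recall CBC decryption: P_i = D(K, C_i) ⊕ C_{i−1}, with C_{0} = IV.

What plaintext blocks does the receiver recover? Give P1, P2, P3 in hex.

P1 = 0xD6, P2 = 0x73, P3 = 0xC9

Only C2 changed, to 0x96. In CBC, a change in C_i garbles P_i and flips the same bit in P_{i+1}. Decrypting the received ciphertext:
P1: D(K, 0xE8) = 0x35; 0x35 ⊕ 0xE3 = 0xD6.
P2: D(K, 0x96) = 0x9B; 0x9B ⊕ 0xE8 = 0x73.
P3: D(K, 0xD2) = 0x5F; 0x5F ⊕ 0x96 = 0xC9.
Blocks that differ from the original plaintext: P2, P3.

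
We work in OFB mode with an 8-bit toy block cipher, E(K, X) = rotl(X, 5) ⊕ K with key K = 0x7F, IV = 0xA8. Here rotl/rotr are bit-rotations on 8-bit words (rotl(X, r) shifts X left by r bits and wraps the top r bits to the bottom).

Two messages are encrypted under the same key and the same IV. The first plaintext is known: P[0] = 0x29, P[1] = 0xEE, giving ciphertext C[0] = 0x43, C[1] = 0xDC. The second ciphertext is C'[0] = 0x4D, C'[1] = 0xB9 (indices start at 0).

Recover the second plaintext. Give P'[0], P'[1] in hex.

In OFB with a reused IV, both messages share the same keystream S_i, so C_i ⊕ C'_i = P_i ⊕ P'_i and thus P'_i = P_i ⊕ C_i ⊕ C'_i.
P'[0]: 0x29 ⊕ 0x43 ⊕ 0x4D = 0x27.
P'[1]: 0xEE ⊕ 0xDC ⊕ 0xB9 = 0x8B.

P'[0] = 0x27, P'[1] = 0x8B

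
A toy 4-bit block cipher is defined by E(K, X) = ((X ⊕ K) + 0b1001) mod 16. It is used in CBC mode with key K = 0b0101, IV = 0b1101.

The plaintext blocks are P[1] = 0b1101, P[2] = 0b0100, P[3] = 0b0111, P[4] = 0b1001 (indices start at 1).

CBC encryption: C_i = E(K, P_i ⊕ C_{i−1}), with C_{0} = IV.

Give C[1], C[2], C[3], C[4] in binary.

C[1] = 0b1110, C[2] = 0b1000, C[3] = 0b0011, C[4] = 0b1000

C[1]: P[1] ⊕ 0b1101 = 0b0000; E(K, 0b0000) = 0b1110.
C[2]: P[2] ⊕ 0b1110 = 0b1010; E(K, 0b1010) = 0b1000.
C[3]: P[3] ⊕ 0b1000 = 0b1111; E(K, 0b1111) = 0b0011.
C[4]: P[4] ⊕ 0b0011 = 0b1010; E(K, 0b1010) = 0b1000.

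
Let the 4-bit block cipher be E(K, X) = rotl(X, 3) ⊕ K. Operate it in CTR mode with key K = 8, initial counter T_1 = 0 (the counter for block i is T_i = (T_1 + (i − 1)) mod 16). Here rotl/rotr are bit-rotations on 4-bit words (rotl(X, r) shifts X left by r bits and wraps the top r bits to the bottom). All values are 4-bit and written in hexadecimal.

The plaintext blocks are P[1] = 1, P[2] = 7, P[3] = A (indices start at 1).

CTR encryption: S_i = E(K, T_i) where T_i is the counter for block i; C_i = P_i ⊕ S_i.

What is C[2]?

C[1]: T = 0, S = E(K, T) = 8; 1 ⊕ 8 = 9.
C[2]: T = 1, S = E(K, T) = 0; 7 ⊕ 0 = 7.

C[2] = 7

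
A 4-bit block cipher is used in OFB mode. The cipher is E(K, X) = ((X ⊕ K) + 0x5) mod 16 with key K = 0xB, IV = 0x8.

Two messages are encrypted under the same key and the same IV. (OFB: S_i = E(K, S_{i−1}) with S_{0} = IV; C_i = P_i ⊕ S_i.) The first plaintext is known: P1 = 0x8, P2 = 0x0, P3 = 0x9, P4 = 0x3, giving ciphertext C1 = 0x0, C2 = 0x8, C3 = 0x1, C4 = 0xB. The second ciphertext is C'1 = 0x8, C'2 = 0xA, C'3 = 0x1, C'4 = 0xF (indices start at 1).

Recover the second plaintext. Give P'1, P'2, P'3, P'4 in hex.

P'1 = 0x0, P'2 = 0x2, P'3 = 0x9, P'4 = 0x7

In OFB with a reused IV, both messages share the same keystream S_i, so C_i ⊕ C'_i = P_i ⊕ P'_i and thus P'_i = P_i ⊕ C_i ⊕ C'_i.
P'1: 0x8 ⊕ 0x0 ⊕ 0x8 = 0x0.
P'2: 0x0 ⊕ 0x8 ⊕ 0xA = 0x2.
P'3: 0x9 ⊕ 0x1 ⊕ 0x1 = 0x9.
P'4: 0x3 ⊕ 0xB ⊕ 0xF = 0x7.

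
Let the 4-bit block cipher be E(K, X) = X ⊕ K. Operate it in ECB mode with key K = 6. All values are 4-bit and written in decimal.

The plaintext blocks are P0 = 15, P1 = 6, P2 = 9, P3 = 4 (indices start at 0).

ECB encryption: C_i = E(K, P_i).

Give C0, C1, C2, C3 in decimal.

C0: E(K, 15) = 9.
C1: E(K, 6) = 0.
C2: E(K, 9) = 15.
C3: E(K, 4) = 2.

C0 = 9, C1 = 0, C2 = 15, C3 = 2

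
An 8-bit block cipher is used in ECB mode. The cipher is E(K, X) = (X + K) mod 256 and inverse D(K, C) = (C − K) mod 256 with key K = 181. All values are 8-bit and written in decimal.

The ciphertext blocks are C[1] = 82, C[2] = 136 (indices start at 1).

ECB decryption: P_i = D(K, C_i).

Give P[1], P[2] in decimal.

P[1] = 157, P[2] = 211

P[1]: D(K, 82) = 157.
P[2]: D(K, 136) = 211.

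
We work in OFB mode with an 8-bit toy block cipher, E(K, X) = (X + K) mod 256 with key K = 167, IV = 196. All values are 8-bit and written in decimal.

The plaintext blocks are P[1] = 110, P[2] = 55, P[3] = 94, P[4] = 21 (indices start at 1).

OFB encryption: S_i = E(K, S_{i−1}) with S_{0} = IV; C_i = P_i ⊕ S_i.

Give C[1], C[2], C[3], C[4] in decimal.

C[1] = 5, C[2] = 37, C[3] = 231, C[4] = 117

C[1]: S = E(K, 196) = 107; 110 ⊕ 107 = 5.
C[2]: S = E(K, 107) = 18; 55 ⊕ 18 = 37.
C[3]: S = E(K, 18) = 185; 94 ⊕ 185 = 231.
C[4]: S = E(K, 185) = 96; 21 ⊕ 96 = 117.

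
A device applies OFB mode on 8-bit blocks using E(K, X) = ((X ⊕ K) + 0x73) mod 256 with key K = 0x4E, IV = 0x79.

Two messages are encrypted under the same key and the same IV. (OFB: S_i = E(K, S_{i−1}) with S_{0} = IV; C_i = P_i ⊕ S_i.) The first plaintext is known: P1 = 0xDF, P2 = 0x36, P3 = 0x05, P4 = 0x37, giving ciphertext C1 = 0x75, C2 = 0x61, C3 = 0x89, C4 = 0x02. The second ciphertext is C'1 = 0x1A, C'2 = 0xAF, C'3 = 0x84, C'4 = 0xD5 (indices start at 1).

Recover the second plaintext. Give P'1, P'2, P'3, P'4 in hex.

P'1 = 0xB0, P'2 = 0xF8, P'3 = 0x08, P'4 = 0xE0

In OFB with a reused IV, both messages share the same keystream S_i, so C_i ⊕ C'_i = P_i ⊕ P'_i and thus P'_i = P_i ⊕ C_i ⊕ C'_i.
P'1: 0xDF ⊕ 0x75 ⊕ 0x1A = 0xB0.
P'2: 0x36 ⊕ 0x61 ⊕ 0xAF = 0xF8.
P'3: 0x05 ⊕ 0x89 ⊕ 0x84 = 0x08.
P'4: 0x37 ⊕ 0x02 ⊕ 0xD5 = 0xE0.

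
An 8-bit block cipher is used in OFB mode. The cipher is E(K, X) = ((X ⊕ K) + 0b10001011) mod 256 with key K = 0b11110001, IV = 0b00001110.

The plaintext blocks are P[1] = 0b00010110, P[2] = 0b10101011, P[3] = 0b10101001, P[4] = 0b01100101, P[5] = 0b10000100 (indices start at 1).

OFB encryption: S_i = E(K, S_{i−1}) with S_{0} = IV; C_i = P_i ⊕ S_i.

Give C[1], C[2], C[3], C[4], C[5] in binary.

C[1]: S = E(K, 0b00001110) = 0b10001010; 0b00010110 ⊕ 0b10001010 = 0b10011100.
C[2]: S = E(K, 0b10001010) = 0b00000110; 0b10101011 ⊕ 0b00000110 = 0b10101101.
C[3]: S = E(K, 0b00000110) = 0b10000010; 0b10101001 ⊕ 0b10000010 = 0b00101011.
C[4]: S = E(K, 0b10000010) = 0b11111110; 0b01100101 ⊕ 0b11111110 = 0b10011011.
C[5]: S = E(K, 0b11111110) = 0b10011010; 0b10000100 ⊕ 0b10011010 = 0b00011110.

C[1] = 0b10011100, C[2] = 0b10101101, C[3] = 0b00101011, C[4] = 0b10011011, C[5] = 0b00011110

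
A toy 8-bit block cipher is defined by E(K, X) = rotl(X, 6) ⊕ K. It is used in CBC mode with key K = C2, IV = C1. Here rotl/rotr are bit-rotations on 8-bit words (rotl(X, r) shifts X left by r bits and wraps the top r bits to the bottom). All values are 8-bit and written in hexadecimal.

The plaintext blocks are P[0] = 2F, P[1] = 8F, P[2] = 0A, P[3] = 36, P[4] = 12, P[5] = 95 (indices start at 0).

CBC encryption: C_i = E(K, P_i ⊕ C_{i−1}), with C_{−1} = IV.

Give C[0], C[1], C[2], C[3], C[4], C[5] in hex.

C[0] = 79, C[1] = 7F, C[2] = 9F, C[3] = A8, C[4] = 6C, C[5] = BC

C[0]: P[0] ⊕ C1 = EE; E(K, EE) = 79.
C[1]: P[1] ⊕ 79 = F6; E(K, F6) = 7F.
C[2]: P[2] ⊕ 7F = 75; E(K, 75) = 9F.
C[3]: P[3] ⊕ 9F = A9; E(K, A9) = A8.
C[4]: P[4] ⊕ A8 = BA; E(K, BA) = 6C.
C[5]: P[5] ⊕ 6C = F9; E(K, F9) = BC.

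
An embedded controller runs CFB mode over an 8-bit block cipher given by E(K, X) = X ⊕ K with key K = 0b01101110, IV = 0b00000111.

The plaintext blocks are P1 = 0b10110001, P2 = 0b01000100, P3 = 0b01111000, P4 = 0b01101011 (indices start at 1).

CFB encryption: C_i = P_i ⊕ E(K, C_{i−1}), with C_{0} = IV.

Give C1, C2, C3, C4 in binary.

C1 = 0b11011000, C2 = 0b11110010, C3 = 0b11100100, C4 = 0b11100001

C1: E(K, 0b00000111) = 0b01101001; 0b10110001 ⊕ 0b01101001 = 0b11011000.
C2: E(K, 0b11011000) = 0b10110110; 0b01000100 ⊕ 0b10110110 = 0b11110010.
C3: E(K, 0b11110010) = 0b10011100; 0b01111000 ⊕ 0b10011100 = 0b11100100.
C4: E(K, 0b11100100) = 0b10001010; 0b01101011 ⊕ 0b10001010 = 0b11100001.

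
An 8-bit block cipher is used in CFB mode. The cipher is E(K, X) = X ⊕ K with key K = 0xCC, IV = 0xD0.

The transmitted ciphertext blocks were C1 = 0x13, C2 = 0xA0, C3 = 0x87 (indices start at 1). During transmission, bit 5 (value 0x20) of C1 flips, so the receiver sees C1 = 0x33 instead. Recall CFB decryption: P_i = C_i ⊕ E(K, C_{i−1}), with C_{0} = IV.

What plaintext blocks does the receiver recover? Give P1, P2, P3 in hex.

P1 = 0x2F, P2 = 0x5F, P3 = 0xEB

Only C1 changed, to 0x33. In CFB, a change in C_i flips the same bit in P_i and garbles P_{i+1}. Decrypting the received ciphertext:
P1: E(K, 0xD0) = 0x1C; 0x33 ⊕ 0x1C = 0x2F.
P2: E(K, 0x33) = 0xFF; 0xA0 ⊕ 0xFF = 0x5F.
P3: E(K, 0xA0) = 0x6C; 0x87 ⊕ 0x6C = 0xEB.
Blocks that differ from the original plaintext: P1, P2.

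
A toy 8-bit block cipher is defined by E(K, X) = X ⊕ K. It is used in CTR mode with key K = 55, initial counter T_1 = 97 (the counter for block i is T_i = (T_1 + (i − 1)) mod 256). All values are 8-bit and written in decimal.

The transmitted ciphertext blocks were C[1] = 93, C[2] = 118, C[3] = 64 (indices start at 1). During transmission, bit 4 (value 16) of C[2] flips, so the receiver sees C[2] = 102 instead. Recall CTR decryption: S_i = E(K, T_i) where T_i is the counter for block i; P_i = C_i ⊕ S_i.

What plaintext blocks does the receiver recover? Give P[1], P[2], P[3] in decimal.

P[1] = 11, P[2] = 51, P[3] = 20

Only C[2] changed, to 102. In CTR, a change in C_i flips the same bit in P_i only; the keystream is unaffected. Decrypting the received ciphertext:
P[1]: T = 97, S = E(K, T) = 86; 93 ⊕ 86 = 11.
P[2]: T = 98, S = E(K, T) = 85; 102 ⊕ 85 = 51.
P[3]: T = 99, S = E(K, T) = 84; 64 ⊕ 84 = 20.
Blocks that differ from the original plaintext: P[2].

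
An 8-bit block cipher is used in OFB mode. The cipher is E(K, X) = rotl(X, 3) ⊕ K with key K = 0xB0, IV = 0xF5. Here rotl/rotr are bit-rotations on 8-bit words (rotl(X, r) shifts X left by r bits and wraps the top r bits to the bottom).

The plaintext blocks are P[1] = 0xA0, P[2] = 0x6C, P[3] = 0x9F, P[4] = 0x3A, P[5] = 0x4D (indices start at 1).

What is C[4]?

OFB encryption: S_i = E(K, S_{i−1}) with S_{0} = IV; C_i = P_i ⊕ S_i.
C[1]: S = E(K, 0xF5) = 0x1F; 0xA0 ⊕ 0x1F = 0xBF.
C[2]: S = E(K, 0x1F) = 0x48; 0x6C ⊕ 0x48 = 0x24.
C[3]: S = E(K, 0x48) = 0xF2; 0x9F ⊕ 0xF2 = 0x6D.
C[4]: S = E(K, 0xF2) = 0x27; 0x3A ⊕ 0x27 = 0x1D.

C[4] = 0x1D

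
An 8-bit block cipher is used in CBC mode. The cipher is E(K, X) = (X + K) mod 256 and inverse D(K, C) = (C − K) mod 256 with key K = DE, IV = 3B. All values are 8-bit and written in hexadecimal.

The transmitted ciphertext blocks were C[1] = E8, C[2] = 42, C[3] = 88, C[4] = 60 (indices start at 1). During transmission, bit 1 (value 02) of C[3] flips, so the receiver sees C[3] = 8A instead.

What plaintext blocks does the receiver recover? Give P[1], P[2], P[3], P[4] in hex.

CBC decryption: P_i = D(K, C_i) ⊕ C_{i−1}, with C_{0} = IV.
Only C[3] changed, to 8A. In CBC, a change in C_i garbles P_i and flips the same bit in P_{i+1}. Decrypting the received ciphertext:
P[1]: D(K, E8) = 0A; 0A ⊕ 3B = 31.
P[2]: D(K, 42) = 64; 64 ⊕ E8 = 8C.
P[3]: D(K, 8A) = AC; AC ⊕ 42 = EE.
P[4]: D(K, 60) = 82; 82 ⊕ 8A = 08.
Blocks that differ from the original plaintext: P[3], P[4].

P[1] = 31, P[2] = 8C, P[3] = EE, P[4] = 08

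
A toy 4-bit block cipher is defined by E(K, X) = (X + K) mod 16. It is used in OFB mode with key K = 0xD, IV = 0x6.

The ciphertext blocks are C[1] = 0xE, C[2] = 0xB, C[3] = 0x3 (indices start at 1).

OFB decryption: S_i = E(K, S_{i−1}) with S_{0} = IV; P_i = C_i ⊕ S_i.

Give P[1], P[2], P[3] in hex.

P[1]: S = E(K, 0x6) = 0x3; 0xE ⊕ 0x3 = 0xD.
P[2]: S = E(K, 0x3) = 0x0; 0xB ⊕ 0x0 = 0xB.
P[3]: S = E(K, 0x0) = 0xD; 0x3 ⊕ 0xD = 0xE.

P[1] = 0xD, P[2] = 0xB, P[3] = 0xE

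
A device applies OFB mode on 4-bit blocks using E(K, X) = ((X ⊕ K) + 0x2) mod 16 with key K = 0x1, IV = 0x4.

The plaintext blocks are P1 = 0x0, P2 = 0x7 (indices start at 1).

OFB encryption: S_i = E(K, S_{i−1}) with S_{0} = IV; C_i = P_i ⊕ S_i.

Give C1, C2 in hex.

C1 = 0x7, C2 = 0xF

C1: S = E(K, 0x4) = 0x7; 0x0 ⊕ 0x7 = 0x7.
C2: S = E(K, 0x7) = 0x8; 0x7 ⊕ 0x8 = 0xF.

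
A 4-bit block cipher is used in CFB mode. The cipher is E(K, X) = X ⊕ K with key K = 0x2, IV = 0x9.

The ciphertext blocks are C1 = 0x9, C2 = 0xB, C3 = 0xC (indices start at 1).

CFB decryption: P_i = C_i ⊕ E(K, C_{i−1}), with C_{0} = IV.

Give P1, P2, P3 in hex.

P1 = 0x2, P2 = 0x0, P3 = 0x5

P1: E(K, 0x9) = 0xB; 0x9 ⊕ 0xB = 0x2.
P2: E(K, 0x9) = 0xB; 0xB ⊕ 0xB = 0x0.
P3: E(K, 0xB) = 0x9; 0xC ⊕ 0x9 = 0x5.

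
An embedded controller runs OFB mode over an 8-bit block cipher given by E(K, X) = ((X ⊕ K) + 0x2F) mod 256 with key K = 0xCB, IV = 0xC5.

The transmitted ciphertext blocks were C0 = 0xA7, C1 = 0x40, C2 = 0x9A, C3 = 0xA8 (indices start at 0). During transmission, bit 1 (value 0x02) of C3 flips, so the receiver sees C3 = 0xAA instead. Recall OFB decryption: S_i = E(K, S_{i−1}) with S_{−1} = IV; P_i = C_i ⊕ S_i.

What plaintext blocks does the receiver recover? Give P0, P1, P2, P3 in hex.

Only C3 changed, to 0xAA. In OFB, a change in C_i flips the same bit in P_i only; the keystream is unaffected. Decrypting the received ciphertext:
P0: S = E(K, 0xC5) = 0x3D; 0xA7 ⊕ 0x3D = 0x9A.
P1: S = E(K, 0x3D) = 0x25; 0x40 ⊕ 0x25 = 0x65.
P2: S = E(K, 0x25) = 0x1D; 0x9A ⊕ 0x1D = 0x87.
P3: S = E(K, 0x1D) = 0x05; 0xAA ⊕ 0x05 = 0xAF.
Blocks that differ from the original plaintext: P3.

P0 = 0x9A, P1 = 0x65, P2 = 0x87, P3 = 0xAF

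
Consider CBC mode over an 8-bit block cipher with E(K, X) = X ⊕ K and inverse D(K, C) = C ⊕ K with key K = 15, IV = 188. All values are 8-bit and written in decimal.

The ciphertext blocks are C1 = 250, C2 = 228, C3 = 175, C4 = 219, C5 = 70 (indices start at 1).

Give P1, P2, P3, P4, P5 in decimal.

CBC decryption: P_i = D(K, C_i) ⊕ C_{i−1}, with C_{0} = IV.
P1: D(K, 250) = 245; 245 ⊕ 188 = 73.
P2: D(K, 228) = 235; 235 ⊕ 250 = 17.
P3: D(K, 175) = 160; 160 ⊕ 228 = 68.
P4: D(K, 219) = 212; 212 ⊕ 175 = 123.
P5: D(K, 70) = 73; 73 ⊕ 219 = 146.

P1 = 73, P2 = 17, P3 = 68, P4 = 123, P5 = 146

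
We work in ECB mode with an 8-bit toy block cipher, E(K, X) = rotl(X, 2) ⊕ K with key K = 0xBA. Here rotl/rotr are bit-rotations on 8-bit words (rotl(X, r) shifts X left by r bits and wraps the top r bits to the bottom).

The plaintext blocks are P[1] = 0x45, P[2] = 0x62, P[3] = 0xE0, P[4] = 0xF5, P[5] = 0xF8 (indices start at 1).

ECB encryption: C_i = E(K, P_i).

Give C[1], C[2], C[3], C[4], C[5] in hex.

C[1]: E(K, 0x45) = 0xAF.
C[2]: E(K, 0x62) = 0x33.
C[3]: E(K, 0xE0) = 0x39.
C[4]: E(K, 0xF5) = 0x6D.
C[5]: E(K, 0xF8) = 0x59.

C[1] = 0xAF, C[2] = 0x33, C[3] = 0x39, C[4] = 0x6D, C[5] = 0x59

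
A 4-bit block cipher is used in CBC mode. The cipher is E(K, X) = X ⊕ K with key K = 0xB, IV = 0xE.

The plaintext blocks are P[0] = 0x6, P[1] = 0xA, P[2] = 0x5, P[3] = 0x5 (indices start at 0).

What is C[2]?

CBC encryption: C_i = E(K, P_i ⊕ C_{i−1}), with C_{−1} = IV.
C[0]: P[0] ⊕ 0xE = 0x8; E(K, 0x8) = 0x3.
C[1]: P[1] ⊕ 0x3 = 0x9; E(K, 0x9) = 0x2.
C[2]: P[2] ⊕ 0x2 = 0x7; E(K, 0x7) = 0xC.

C[2] = 0xC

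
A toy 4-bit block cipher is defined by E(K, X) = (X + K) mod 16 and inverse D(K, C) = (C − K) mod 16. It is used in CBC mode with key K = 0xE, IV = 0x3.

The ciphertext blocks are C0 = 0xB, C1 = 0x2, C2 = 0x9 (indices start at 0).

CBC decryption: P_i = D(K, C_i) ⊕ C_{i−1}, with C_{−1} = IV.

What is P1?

P1: D(K, 0x2) = 0x4; 0x4 ⊕ 0xB = 0xF.

P1 = 0xF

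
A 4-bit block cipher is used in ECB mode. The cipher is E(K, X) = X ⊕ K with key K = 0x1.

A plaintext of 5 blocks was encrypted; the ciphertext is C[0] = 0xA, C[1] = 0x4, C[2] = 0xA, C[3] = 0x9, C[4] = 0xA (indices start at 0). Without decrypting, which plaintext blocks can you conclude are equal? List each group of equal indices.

P[0] = P[2] = P[4]

ECB encrypts each block independently with the same key, so equal ciphertext blocks imply equal plaintext blocks.
C[0] = C[2] = C[4] = 0xA, so P[0] = P[2] = P[4].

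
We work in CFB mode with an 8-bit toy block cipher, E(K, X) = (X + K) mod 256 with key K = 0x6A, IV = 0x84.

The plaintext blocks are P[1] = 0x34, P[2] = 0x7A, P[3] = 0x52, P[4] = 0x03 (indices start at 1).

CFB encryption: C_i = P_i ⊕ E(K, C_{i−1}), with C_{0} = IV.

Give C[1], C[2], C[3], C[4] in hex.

C[1]: E(K, 0x84) = 0xEE; 0x34 ⊕ 0xEE = 0xDA.
C[2]: E(K, 0xDA) = 0x44; 0x7A ⊕ 0x44 = 0x3E.
C[3]: E(K, 0x3E) = 0xA8; 0x52 ⊕ 0xA8 = 0xFA.
C[4]: E(K, 0xFA) = 0x64; 0x03 ⊕ 0x64 = 0x67.

C[1] = 0xDA, C[2] = 0x3E, C[3] = 0xFA, C[4] = 0x67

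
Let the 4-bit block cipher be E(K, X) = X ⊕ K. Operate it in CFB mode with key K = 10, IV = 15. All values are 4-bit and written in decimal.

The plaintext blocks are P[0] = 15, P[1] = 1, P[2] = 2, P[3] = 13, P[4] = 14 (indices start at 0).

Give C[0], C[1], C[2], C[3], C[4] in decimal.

C[0] = 10, C[1] = 1, C[2] = 9, C[3] = 14, C[4] = 10

CFB encryption: C_i = P_i ⊕ E(K, C_{i−1}), with C_{−1} = IV.
C[0]: E(K, 15) = 5; 15 ⊕ 5 = 10.
C[1]: E(K, 10) = 0; 1 ⊕ 0 = 1.
C[2]: E(K, 1) = 11; 2 ⊕ 11 = 9.
C[3]: E(K, 9) = 3; 13 ⊕ 3 = 14.
C[4]: E(K, 14) = 4; 14 ⊕ 4 = 10.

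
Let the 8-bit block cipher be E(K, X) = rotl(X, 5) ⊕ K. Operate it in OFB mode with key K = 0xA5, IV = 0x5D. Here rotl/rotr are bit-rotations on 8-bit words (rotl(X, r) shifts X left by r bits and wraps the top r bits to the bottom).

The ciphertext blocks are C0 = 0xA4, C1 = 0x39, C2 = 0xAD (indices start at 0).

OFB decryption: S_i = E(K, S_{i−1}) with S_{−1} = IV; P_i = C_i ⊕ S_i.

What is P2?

P0: S = E(K, 0x5D) = 0x0E; 0xA4 ⊕ 0x0E = 0xAA.
P1: S = E(K, 0x0E) = 0x64; 0x39 ⊕ 0x64 = 0x5D.
P2: S = E(K, 0x64) = 0x29; 0xAD ⊕ 0x29 = 0x84.

P2 = 0x84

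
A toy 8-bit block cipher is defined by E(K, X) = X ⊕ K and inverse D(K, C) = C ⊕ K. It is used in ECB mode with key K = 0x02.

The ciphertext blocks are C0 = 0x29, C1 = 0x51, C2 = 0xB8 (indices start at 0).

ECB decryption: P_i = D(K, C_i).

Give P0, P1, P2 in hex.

P0: D(K, 0x29) = 0x2B.
P1: D(K, 0x51) = 0x53.
P2: D(K, 0xB8) = 0xBA.

P0 = 0x2B, P1 = 0x53, P2 = 0xBA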